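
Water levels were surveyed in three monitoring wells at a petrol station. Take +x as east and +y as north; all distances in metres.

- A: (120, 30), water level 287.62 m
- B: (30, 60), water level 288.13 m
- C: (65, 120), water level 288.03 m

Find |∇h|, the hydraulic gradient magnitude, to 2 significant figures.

Three-point gradient (reference A): Δ to B = (-90, 30, +0.51), Δ to C = (-55, 90, +0.41).
∂h/∂x = -0.005209, ∂h/∂y = +0.001372 (det = -6450).
|∇h| = √(-0.005209² + 0.001372²) = 0.005387

0.0054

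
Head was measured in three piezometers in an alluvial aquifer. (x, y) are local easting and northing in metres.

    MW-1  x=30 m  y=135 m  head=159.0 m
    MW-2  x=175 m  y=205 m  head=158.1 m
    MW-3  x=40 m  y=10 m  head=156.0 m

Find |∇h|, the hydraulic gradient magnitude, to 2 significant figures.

With h = a·x + b·y + c and MW-1 as origin, the differences give:
  145·a + 70·b = -0.9
  10·a + (-125)·b = -3.0
Eliminate b (×(-125) and ×70, subtract): -18825·a = 322.50 → a = ∂h/∂x = -0.01713
Back-substitute: b = ∂h/∂y = +0.02263.
|∇h| = √(-0.01713² + 0.02263²) = 0.02838

0.028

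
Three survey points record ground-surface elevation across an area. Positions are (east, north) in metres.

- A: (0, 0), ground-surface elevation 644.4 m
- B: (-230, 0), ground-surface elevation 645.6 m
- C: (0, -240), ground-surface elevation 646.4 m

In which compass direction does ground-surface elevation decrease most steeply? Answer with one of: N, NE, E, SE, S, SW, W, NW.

∂z/∂x = (645.6 − 644.4) / (-230 − 0) = -0.005217
∂z/∂y = (646.4 − 644.4) / (-240 − 0) = -0.008333
Steepest decrease is along −∇f = (+0.005217 E, +0.008333 N) → northeast.

NE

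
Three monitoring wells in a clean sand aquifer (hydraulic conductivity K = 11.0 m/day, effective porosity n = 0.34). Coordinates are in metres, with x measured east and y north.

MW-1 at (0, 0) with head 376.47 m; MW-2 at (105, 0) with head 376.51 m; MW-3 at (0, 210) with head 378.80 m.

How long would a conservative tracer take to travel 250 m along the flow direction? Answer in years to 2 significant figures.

1.9 years

∂h/∂x = (376.51 − 376.47) / (105 − 0) = +0.0003810
∂h/∂y = (378.80 − 376.47) / (210 − 0) = +0.01110
|∇h| = √(0.0003810² + 0.01110²) = 0.01111
Seepage velocity v = K·i/n = 11.0 × 0.01111 / 0.34 = 0.3594 m/day.
t = 250 / 0.3594 = 695.6 days = 1.9 years.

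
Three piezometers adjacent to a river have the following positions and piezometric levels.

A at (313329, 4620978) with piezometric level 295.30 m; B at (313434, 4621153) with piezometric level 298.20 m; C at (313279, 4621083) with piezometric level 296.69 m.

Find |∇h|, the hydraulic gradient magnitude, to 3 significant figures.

0.0150

With h = a·x + b·y + c and A as origin, the differences give:
  105·a + 175·b = +2.90
  (-50)·a + 105·b = +1.39
Eliminate b (×105 and ×175, subtract): 19775·a = 61.250 → a = ∂h/∂x = +0.003097
Back-substitute: b = ∂h/∂y = +0.01471.
|∇h| = √(0.003097² + 0.01471²) = 0.01503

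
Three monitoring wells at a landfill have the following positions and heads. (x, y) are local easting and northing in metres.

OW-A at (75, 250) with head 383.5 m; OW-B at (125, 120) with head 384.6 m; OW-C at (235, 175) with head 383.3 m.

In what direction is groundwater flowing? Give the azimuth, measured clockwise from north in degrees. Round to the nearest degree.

With h = a·x + b·y + c and OW-A as origin, the differences give:
  50·a + (-130)·b = +1.1
  160·a + (-75)·b = -0.2
Eliminate b (×(-75) and ×(-130), subtract): 17050·a = -108.50 → a = ∂h/∂x = -0.006364
Back-substitute: b = ∂h/∂y = -0.01091.
Flow direction (−∇h) has components (+0.006364 E, +0.01091 N).
Azimuth = atan2(E, N) = atan2(+0.006364, +0.01091) = 30.3° ≈ 030°.

030°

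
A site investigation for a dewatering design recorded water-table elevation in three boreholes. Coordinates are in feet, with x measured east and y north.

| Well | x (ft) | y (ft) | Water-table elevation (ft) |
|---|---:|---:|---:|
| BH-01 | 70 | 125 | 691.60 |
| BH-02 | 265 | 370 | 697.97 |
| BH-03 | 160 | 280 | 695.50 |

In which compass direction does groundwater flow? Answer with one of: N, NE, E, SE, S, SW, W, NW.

S

Taking BH-01 as reference: BH-02−BH-01 = (195, 245, +6.37); BH-03−BH-01 = (90, 155, +3.90).
Determinant of the coordinate differences = 195·155 − 90·245 = 8175.
∂h/∂x = [(+6.37)·155 − (+3.90)·245] / 8175 = +0.003896
∂h/∂y = [195·(+3.90) − 90·(+6.37)] / 8175 = +0.02290
Flow = −∇h = (-0.003896 east, -0.02290 north), which points south.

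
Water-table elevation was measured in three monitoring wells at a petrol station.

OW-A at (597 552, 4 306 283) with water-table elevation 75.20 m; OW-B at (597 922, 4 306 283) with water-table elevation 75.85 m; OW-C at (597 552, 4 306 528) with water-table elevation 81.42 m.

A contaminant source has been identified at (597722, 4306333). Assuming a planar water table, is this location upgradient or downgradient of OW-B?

upgradient

∂h/∂x = (75.85 − 75.20) / (597922 − 597552) = +0.001757
∂h/∂y = (81.42 − 75.20) / (4306528 − 4306283) = +0.02539
Head at (597722, 4306333) = 75.20 + (+0.001757)·(170) + (+0.02539)·(50) = 76.77 m.
That is higher than the 75.85 m at OW-B, so the point is upgradient.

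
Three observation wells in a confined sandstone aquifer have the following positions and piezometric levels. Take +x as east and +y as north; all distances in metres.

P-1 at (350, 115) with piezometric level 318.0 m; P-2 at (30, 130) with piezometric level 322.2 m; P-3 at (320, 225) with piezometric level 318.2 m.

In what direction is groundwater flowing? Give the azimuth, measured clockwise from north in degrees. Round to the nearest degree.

Three-point gradient (reference P-1): Δ to P-2 = (-320, 15, +4.2), Δ to P-3 = (-30, 110, +0.2).
∂h/∂x = -0.01321, ∂h/∂y = -0.001784 (det = -34750).
Flow direction (−∇h) has components (+0.01321 E, +0.001784 N).
Azimuth = atan2(E, N) = atan2(+0.01321, +0.001784) = 82.3° ≈ 082°.

082°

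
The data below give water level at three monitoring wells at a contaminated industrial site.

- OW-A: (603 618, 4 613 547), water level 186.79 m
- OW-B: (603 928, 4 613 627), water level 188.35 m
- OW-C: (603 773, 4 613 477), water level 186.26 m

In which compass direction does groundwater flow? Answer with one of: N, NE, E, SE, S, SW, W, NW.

Taking OW-A as reference: OW-B−OW-A = (310, 80, +1.56); OW-C−OW-A = (155, -70, -0.53).
Determinant of the coordinate differences = 310·(-70) − 155·80 = -34100.
∂h/∂x = [(+1.56)·(-70) − (-0.53)·80] / -34100 = +0.001959
∂h/∂y = [310·(-0.53) − 155·(+1.56)] / -34100 = +0.01191
Flow = −∇h = (-0.001959 east, -0.01191 north), which points south.

S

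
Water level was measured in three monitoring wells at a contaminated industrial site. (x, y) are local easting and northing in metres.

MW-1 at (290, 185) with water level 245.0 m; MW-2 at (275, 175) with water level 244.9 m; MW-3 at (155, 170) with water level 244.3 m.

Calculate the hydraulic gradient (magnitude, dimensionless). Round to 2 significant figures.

0.0056

Differences from MW-1: to MW-2 (Δx, Δy, Δh) = (-15, -10, -0.1); to MW-3 = (-135, -15, -0.7).
Determinant of the coordinate differences = (-15)·(-15) − (-135)·(-10) = -1125.
∂h/∂x = [(-0.1)·(-15) − (-0.7)·(-10)] / -1125 = +0.004889
∂h/∂y = [(-15)·(-0.7) − (-135)·(-0.1)] / -1125 = +0.002667
|∇h| = √(0.004889² + 0.002667²) = 0.005569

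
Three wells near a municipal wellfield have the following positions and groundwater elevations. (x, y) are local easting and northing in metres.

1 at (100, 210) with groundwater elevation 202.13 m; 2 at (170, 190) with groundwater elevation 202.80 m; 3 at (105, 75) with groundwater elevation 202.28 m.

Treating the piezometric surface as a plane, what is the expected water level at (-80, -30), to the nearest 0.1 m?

200.6 m

Taking 1 as reference: 2−1 = (70, -20, +0.67); 3−1 = (5, -135, +0.15).
Determinant of the coordinate differences = 70·(-135) − 5·(-20) = -9350.
∂h/∂x = [(+0.67)·(-135) − (+0.15)·(-20)] / -9350 = +0.009353
∂h/∂y = [70·(+0.15) − 5·(+0.67)] / -9350 = -0.0007647
h(-80, -30) = 202.13 + (+0.009353)·(-180) + (-0.0007647)·(-240) = 202.13 -1.684 +0.184 = 200.630 m.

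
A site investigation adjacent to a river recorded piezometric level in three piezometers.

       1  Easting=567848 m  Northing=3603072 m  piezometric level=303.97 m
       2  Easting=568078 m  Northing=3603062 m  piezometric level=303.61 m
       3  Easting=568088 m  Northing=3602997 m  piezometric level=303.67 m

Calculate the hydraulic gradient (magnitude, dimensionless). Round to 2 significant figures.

0.0020

With h = a·x + b·y + c and 1 as origin, the differences give:
  230·a + (-10)·b = -0.36
  240·a + (-75)·b = -0.30
Eliminate b (×(-75) and ×(-10), subtract): -14850·a = 24.000 → a = ∂h/∂x = -0.001616
Back-substitute: b = ∂h/∂y = -0.001172.
|∇h| = √(-0.001616² + -0.001172²) = 0.001996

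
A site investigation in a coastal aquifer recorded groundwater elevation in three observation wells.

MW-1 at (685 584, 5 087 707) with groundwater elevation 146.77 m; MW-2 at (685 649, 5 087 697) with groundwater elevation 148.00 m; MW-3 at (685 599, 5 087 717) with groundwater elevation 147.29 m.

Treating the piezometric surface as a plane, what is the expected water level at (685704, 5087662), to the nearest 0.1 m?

148.5 m

With h = a·x + b·y + c and MW-1 as origin, the differences give:
  65·a + (-10)·b = +1.23
  15·a + 10·b = +0.52
Eliminate b (×10 and ×(-10), subtract): 800·a = 17.500 → a = ∂h/∂x = +0.02187
Back-substitute: b = ∂h/∂y = +0.01919.
h(685704, 5087662) = 146.77 + (+0.02187)·(120) + (+0.01919)·(-45) = 146.77 +2.625 -0.863 = 148.532 m.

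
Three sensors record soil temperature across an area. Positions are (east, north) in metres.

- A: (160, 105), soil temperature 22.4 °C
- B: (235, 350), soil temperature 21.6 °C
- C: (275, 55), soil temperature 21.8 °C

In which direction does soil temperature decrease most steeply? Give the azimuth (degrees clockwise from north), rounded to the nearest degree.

076°

Three-point gradient (reference A): Δ to B = (75, 245, -0.8), Δ to C = (115, -50, -0.6).
∂T/∂x = -0.005857, ∂T/∂y = -0.001472 (det = -31925).
Steepest decrease is along −∇f: components (+0.005857 E, +0.001472 N).
Azimuth = atan2(+0.005857, +0.001472) = 75.9° ≈ 076°.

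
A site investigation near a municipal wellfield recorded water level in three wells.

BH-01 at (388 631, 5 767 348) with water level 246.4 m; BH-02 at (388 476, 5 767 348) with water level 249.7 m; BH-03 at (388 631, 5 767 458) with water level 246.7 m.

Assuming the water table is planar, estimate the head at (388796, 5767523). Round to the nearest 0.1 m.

243.4 m

∂h/∂x = (249.7 − 246.4) / (388476 − 388631) = -0.02129
∂h/∂y = (246.7 − 246.4) / (5767458 − 5767348) = +0.002727
h(388796, 5767523) = 246.4 + (-0.02129)·(165) + (+0.002727)·(175) = 246.4 -3.513 +0.477 = 243.364 m.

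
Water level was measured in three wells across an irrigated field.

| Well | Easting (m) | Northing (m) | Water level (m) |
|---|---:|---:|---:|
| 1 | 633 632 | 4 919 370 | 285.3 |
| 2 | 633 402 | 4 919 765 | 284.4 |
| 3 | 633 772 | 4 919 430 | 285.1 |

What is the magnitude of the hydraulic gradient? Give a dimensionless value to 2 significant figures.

0.0025

With h = a·x + b·y + c and 1 as origin, the differences give:
  (-230)·a + 395·b = -0.9
  140·a + 60·b = -0.2
Eliminate b (×60 and ×395, subtract): -69100·a = 25.00 → a = ∂h/∂x = -0.0003618
Back-substitute: b = ∂h/∂y = -0.002489.
|∇h| = √(-0.0003618² + -0.002489²) = 0.002515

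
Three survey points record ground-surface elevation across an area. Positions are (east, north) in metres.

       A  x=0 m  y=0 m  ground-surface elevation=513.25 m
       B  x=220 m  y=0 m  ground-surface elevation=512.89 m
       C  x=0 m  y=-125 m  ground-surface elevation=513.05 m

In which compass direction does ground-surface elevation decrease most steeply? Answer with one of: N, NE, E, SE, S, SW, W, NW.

∂z/∂x = (512.89 − 513.25) / (220 − 0) = -0.001636
∂z/∂y = (513.05 − 513.25) / (-125 − 0) = +0.001600
Steepest decrease is along −∇f = (+0.001636 E, -0.001600 N) → southeast.

SE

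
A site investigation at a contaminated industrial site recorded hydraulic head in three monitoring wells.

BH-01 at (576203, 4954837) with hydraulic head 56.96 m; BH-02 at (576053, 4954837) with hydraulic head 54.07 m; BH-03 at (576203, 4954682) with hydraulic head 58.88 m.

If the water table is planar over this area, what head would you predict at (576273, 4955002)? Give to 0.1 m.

56.3 m

∂h/∂x = (54.07 − 56.96) / (576053 − 576203) = +0.01927
∂h/∂y = (58.88 − 56.96) / (4954682 − 4954837) = -0.01239
h(576273, 4955002) = 56.96 + (+0.01927)·(70) + (-0.01239)·(165) = 56.96 +1.349 -2.044 = 56.265 m.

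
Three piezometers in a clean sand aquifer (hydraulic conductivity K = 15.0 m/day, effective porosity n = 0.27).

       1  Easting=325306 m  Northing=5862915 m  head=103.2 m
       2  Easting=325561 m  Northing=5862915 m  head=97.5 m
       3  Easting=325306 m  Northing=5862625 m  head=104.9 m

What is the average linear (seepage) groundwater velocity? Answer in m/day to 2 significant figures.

∂h/∂x = (97.5 − 103.2) / (325561 − 325306) = -0.02235
∂h/∂y = (104.9 − 103.2) / (5862625 − 5862915) = -0.005862
|∇h| = √(-0.02235² + -0.005862²) = 0.02311
Seepage velocity v = K·i/n = 15.0 × 0.02311 / 0.27 = 1.284 m/day.

1.3 m/day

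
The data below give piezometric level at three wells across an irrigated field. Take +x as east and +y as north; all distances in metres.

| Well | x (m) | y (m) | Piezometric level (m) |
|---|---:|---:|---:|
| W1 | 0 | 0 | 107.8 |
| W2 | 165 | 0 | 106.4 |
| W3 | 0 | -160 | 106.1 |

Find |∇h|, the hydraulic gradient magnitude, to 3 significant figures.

0.0136

∂h/∂x = (106.4 − 107.8) / (165 − 0) = -0.008485
∂h/∂y = (106.1 − 107.8) / (-160 − 0) = +0.01063
|∇h| = √(-0.008485² + 0.01063²) = 0.0136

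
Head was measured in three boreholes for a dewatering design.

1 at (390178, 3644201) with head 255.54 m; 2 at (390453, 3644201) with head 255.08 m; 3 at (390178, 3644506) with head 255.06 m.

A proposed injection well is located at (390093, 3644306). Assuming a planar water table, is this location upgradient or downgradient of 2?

∂h/∂x = (255.08 − 255.54) / (390453 − 390178) = -0.001673
∂h/∂y = (255.06 − 255.54) / (3644506 − 3644201) = -0.001574
Head at (390093, 3644306) = 255.54 + (-0.001673)·(-85) + (-0.001574)·(105) = 255.52 m.
That is higher than the 255.08 m at 2, so the point is upgradient.

upgradient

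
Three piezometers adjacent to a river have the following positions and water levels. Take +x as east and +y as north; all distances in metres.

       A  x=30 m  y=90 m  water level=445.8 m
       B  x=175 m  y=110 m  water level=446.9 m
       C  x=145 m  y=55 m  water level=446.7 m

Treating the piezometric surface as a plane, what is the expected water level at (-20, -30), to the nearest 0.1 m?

445.5 m

With h = a·x + b·y + c and A as origin, the differences give:
  145·a + 20·b = +1.1
  115·a + (-35)·b = +0.9
Eliminate b (×(-35) and ×20, subtract): -7375·a = -56.50 → a = ∂h/∂x = +0.007661
Back-substitute: b = ∂h/∂y = -0.0005424.
h(-20, -30) = 445.8 + (+0.007661)·(-50) + (-0.0005424)·(-120) = 445.8 -0.383 +0.065 = 445.482 m.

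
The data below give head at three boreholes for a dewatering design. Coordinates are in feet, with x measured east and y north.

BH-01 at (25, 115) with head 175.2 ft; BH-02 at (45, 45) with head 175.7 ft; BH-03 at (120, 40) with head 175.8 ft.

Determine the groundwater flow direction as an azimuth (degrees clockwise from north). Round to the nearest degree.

With h = a·x + b·y + c and BH-01 as origin, the differences give:
  20·a + (-70)·b = +0.5
  95·a + (-75)·b = +0.6
Eliminate b (×(-75) and ×(-70), subtract): 5150·a = 4.50 → a = ∂h/∂x = +0.0008738
Back-substitute: b = ∂h/∂y = -0.006893.
Flow direction (−∇h) has components (-0.0008738 E, +0.006893 N).
Azimuth = atan2(E, N) = atan2(-0.0008738, +0.006893) = 352.8° ≈ 353°.

353°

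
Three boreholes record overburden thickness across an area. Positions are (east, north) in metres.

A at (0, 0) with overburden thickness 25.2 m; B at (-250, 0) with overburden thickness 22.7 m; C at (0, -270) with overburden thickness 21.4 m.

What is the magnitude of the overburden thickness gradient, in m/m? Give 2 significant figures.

0.017 m/m

∂d/∂x = (22.7 − 25.2) / (-250 − 0) = +0.01000
∂d/∂y = (21.4 − 25.2) / (-270 − 0) = +0.01407
|∇f| = √(0.01000² + 0.01407²) = 0.01726 m/m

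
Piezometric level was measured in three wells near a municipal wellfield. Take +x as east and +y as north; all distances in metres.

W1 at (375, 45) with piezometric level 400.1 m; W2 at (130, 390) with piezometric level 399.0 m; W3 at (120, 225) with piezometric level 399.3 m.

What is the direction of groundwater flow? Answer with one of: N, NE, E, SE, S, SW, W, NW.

Taking W1 as reference: W2−W1 = (-245, 345, -1.1); W3−W1 = (-255, 180, -0.8).
Determinant of the coordinate differences = (-245)·180 − (-255)·345 = 43875.
∂h/∂x = [(-1.1)·180 − (-0.8)·345] / 43875 = +0.001778
∂h/∂y = [(-245)·(-0.8) − (-255)·(-1.1)] / 43875 = -0.001926
Flow = −∇h = (-0.001778 east, +0.001926 north), which points northwest.

NW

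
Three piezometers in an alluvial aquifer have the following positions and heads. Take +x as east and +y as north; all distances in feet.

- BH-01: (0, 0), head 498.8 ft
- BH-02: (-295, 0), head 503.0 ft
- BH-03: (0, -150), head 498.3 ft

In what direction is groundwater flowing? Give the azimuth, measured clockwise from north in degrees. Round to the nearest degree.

∂h/∂x = (503.0 − 498.8) / (-295 − 0) = -0.01424
∂h/∂y = (498.3 − 498.8) / (-150 − 0) = +0.003333
Flow direction (−∇h) has components (+0.01424 E, -0.003333 N).
Azimuth = atan2(E, N) = atan2(+0.01424, -0.003333) = 103.2° ≈ 103°.

103°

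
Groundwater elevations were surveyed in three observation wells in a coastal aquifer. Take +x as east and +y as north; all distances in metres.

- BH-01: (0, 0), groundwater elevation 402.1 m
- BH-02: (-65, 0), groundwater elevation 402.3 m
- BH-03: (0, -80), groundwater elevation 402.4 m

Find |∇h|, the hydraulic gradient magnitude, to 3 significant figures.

0.00485

∂h/∂x = (402.3 − 402.1) / (-65 − 0) = -0.003077
∂h/∂y = (402.4 − 402.1) / (-80 − 0) = -0.003750
|∇h| = √(-0.003077² + -0.003750²) = 0.004851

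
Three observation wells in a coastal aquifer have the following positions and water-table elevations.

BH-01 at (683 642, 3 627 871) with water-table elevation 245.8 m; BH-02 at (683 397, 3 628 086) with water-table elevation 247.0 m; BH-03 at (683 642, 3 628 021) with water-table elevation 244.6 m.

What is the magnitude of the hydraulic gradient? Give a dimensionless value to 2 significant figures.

With h = a·x + b·y + c and BH-01 as origin, the differences give:
  (-245)·a + 215·b = +1.2
  0·a + 150·b = -1.2
Eliminate b (×150 and ×215, subtract): -36750·a = 438.00 → a = ∂h/∂x = -0.01192
Back-substitute: b = ∂h/∂y = -0.008000.
|∇h| = √(-0.01192² + -0.008000²) = 0.01436

0.014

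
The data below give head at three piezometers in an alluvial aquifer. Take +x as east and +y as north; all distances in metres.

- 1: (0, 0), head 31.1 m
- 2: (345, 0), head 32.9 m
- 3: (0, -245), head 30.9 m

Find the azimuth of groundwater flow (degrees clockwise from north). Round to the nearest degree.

∂h/∂x = (32.9 − 31.1) / (345 − 0) = +0.005217
∂h/∂y = (30.9 − 31.1) / (-245 − 0) = +0.0008163
Flow direction (−∇h) has components (-0.005217 E, -0.0008163 N).
Azimuth = atan2(E, N) = atan2(-0.005217, -0.0008163) = 261.1° ≈ 261°.

261°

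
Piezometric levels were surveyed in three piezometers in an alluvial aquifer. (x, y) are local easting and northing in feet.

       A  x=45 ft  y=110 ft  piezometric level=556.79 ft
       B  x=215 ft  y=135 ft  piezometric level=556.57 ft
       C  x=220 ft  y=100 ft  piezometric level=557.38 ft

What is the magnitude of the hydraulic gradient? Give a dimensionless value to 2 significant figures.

Three-point gradient (reference A): Δ to B = (170, 25, -0.22), Δ to C = (175, -10, +0.59).
∂h/∂x = +0.002066, ∂h/∂y = -0.02285 (det = -6075).
|∇h| = √(0.002066² + -0.02285²) = 0.02294

0.023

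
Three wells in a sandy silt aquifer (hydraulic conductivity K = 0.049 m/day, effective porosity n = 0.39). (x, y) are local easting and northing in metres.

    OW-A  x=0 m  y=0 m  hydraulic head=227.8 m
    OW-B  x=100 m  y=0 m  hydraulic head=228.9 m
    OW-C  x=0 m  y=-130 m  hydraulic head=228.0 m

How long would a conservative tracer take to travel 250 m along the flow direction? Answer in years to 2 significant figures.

∂h/∂x = (228.9 − 227.8) / (100 − 0) = +0.01100
∂h/∂y = (228.0 − 227.8) / (-130 − 0) = -0.001538
|∇h| = √(0.01100² + -0.001538²) = 0.01111
Seepage velocity v = K·i/n = 0.049 × 0.01111 / 0.39 = 0.001396 m/day.
t = 250 / 0.001396 = 1.791e+05 days = 490 years.

490 years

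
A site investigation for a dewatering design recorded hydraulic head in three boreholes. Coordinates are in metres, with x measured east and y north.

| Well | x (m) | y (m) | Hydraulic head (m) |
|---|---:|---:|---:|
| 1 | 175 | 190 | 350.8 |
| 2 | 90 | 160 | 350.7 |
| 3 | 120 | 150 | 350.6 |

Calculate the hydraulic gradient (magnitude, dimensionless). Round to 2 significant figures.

0.0067

Taking 1 as reference: 2−1 = (-85, -30, -0.1); 3−1 = (-55, -40, -0.2).
Determinant of the coordinate differences = (-85)·(-40) − (-55)·(-30) = 1750.
∂h/∂x = [(-0.1)·(-40) − (-0.2)·(-30)] / 1750 = -0.001143
∂h/∂y = [(-85)·(-0.2) − (-55)·(-0.1)] / 1750 = +0.006571
|∇h| = √(-0.001143² + 0.006571²) = 0.00667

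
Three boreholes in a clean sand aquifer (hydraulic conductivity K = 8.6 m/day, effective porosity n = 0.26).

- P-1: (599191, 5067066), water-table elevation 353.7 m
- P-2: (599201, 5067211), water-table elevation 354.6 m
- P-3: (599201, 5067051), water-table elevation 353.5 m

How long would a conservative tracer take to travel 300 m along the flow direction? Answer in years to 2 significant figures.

Three-point gradient (reference P-1): Δ to P-2 = (10, 145, +0.9), Δ to P-3 = (10, -15, -0.2).
∂h/∂x = -0.009687, ∂h/∂y = +0.006875 (det = -1600).
|∇h| = √(-0.009687² + 0.006875²) = 0.01188
Seepage velocity v = K·i/n = 8.6 × 0.01188 / 0.26 = 0.393 m/day.
t = 300 / 0.393 = 763.4 days = 2.09 years.

2.1 years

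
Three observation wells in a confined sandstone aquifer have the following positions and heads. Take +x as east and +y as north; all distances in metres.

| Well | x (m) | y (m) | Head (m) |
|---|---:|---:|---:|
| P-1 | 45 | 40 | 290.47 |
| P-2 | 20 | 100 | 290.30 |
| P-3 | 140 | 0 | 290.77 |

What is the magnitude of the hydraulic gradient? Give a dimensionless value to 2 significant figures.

0.0030

Differences from P-1: to P-2 (Δx, Δy, Δh) = (-25, 60, -0.17); to P-3 = (95, -40, +0.30).
Solve a·Δx + b·Δy = Δh: det = (-25)·(-40) − 95·60 = -4700.
∂h/∂x = [(-0.17)·(-40) − (+0.30)·60] / -4700 = +0.002383
∂h/∂y = [(-25)·(+0.30) − 95·(-0.17)] / -4700 = -0.001840
|∇h| = √(0.002383² + -0.001840²) = 0.003011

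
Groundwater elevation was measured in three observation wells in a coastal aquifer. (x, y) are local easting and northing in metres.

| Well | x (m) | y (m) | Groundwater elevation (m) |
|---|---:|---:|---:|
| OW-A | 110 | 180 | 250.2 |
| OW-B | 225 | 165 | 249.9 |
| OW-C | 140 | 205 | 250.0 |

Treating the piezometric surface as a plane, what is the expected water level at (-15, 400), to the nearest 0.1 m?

Differences from OW-A: to OW-B (Δx, Δy, Δh) = (115, -15, -0.3); to OW-C = (30, 25, -0.2).
Solve a·Δx + b·Δy = Δh: det = 115·25 − 30·(-15) = 3325.
∂h/∂x = [(-0.3)·25 − (-0.2)·(-15)] / 3325 = -0.003158
∂h/∂y = [115·(-0.2) − 30·(-0.3)] / 3325 = -0.004211
h(-15, 400) = 250.2 + (-0.003158)·(-125) + (-0.004211)·(220) = 250.2 +0.395 -0.926 = 249.668 m.

249.7 m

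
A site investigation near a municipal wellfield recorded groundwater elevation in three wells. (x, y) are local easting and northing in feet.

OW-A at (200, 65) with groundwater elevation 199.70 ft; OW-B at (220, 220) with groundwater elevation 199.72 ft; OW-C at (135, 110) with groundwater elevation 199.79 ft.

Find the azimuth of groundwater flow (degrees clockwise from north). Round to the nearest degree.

Three-point gradient (reference OW-A): Δ to OW-B = (20, 155, +0.02), Δ to OW-C = (-65, 45, +0.09).
∂h/∂x = -0.001189, ∂h/∂y = +0.0002825 (det = 10975).
Flow direction (−∇h) has components (+0.001189 E, -0.0002825 N).
Azimuth = atan2(E, N) = atan2(+0.001189, -0.0002825) = 103.4° ≈ 103°.

103°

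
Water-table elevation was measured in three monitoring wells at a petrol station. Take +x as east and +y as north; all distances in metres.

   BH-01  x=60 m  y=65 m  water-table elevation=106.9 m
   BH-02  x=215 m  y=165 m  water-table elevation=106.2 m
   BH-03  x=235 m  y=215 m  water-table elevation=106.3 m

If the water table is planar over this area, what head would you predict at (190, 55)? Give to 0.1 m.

105.8 m

Three-point gradient (reference BH-01): Δ to BH-02 = (155, 100, -0.7), Δ to BH-03 = (175, 150, -0.6).
∂h/∂x = -0.007826, ∂h/∂y = +0.005130 (det = 5750).
h(190, 55) = 106.9 + (-0.007826)·(130) + (+0.005130)·(-10) = 106.9 -1.017 -0.051 = 105.831 m.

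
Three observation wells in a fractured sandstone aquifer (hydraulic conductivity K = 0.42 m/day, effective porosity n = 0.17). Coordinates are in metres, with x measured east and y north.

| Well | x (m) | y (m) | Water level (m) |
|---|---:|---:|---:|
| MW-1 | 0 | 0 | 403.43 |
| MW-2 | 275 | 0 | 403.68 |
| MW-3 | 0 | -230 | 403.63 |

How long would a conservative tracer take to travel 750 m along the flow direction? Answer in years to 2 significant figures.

∂h/∂x = (403.68 − 403.43) / (275 − 0) = +0.0009091
∂h/∂y = (403.63 − 403.43) / (-230 − 0) = -0.0008696
|∇h| = √(0.0009091² + -0.0008696²) = 0.001258
Seepage velocity v = K·i/n = 0.42 × 0.001258 / 0.17 = 0.003108 m/day.
t = 750 / 0.003108 = 2.413e+05 days = 661 years.

660 years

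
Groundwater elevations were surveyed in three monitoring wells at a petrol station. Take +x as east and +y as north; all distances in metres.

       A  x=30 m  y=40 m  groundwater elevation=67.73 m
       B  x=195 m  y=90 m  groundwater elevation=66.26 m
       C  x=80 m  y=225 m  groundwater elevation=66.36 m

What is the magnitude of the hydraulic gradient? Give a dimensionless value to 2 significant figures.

0.0091

Taking A as reference: B−A = (165, 50, -1.47); C−A = (50, 185, -1.37).
Solve a·Δx + b·Δy = Δh: det = 165·185 − 50·50 = 28025.
∂h/∂x = [(-1.47)·185 − (-1.37)·50] / 28025 = -0.007260
∂h/∂y = [165·(-1.37) − 50·(-1.47)] / 28025 = -0.005443
|∇h| = √(-0.007260² + -0.005443²) = 0.009074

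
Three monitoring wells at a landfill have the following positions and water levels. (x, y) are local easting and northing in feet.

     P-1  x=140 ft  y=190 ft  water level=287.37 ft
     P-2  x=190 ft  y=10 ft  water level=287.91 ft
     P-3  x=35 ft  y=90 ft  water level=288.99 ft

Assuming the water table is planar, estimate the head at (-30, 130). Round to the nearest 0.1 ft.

289.4 ft

Taking P-1 as reference: P-2−P-1 = (50, -180, +0.54); P-3−P-1 = (-105, -100, +1.62).
Determinant of the coordinate differences = 50·(-100) − (-105)·(-180) = -23900.
∂h/∂x = [(+0.54)·(-100) − (+1.62)·(-180)] / -23900 = -0.009941
∂h/∂y = [50·(+1.62) − (-105)·(+0.54)] / -23900 = -0.005762
h(-30, 130) = 287.37 + (-0.009941)·(-170) + (-0.005762)·(-60) = 287.37 +1.690 +0.346 = 289.406 ft.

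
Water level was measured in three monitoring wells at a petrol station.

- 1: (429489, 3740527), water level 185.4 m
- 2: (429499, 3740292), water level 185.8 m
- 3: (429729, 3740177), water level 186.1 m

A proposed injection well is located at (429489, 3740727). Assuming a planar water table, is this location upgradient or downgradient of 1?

Taking 1 as reference: 2−1 = (10, -235, +0.4); 3−1 = (240, -350, +0.7).
Solve a·Δx + b·Δy = Δh: det = 10·(-350) − 240·(-235) = 52900.
∂h/∂x = [(+0.4)·(-350) − (+0.7)·(-235)] / 52900 = +0.0004631
∂h/∂y = [10·(+0.7) − 240·(+0.4)] / 52900 = -0.001682
Head at (429489, 3740727) = 185.4 + (+0.0004631)·(0) + (-0.001682)·(200) = 185.06 m.
That is lower than the 185.4 m at 1, so the point is downgradient.

downgradient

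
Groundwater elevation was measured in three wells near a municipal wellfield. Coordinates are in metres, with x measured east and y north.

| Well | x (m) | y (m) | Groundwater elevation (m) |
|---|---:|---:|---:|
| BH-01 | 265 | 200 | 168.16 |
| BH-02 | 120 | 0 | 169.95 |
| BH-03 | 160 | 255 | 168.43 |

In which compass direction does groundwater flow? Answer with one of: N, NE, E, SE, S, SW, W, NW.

NE

Differences from BH-01: to BH-02 (Δx, Δy, Δh) = (-145, -200, +1.79); to BH-03 = (-105, 55, +0.27).
Determinant of the coordinate differences = (-145)·55 − (-105)·(-200) = -28975.
∂h/∂x = [(+1.79)·55 − (+0.27)·(-200)] / -28975 = -0.005261
∂h/∂y = [(-145)·(+0.27) − (-105)·(+1.79)] / -28975 = -0.005135
Flow = −∇h = (+0.005261 east, +0.005135 north), which points northeast.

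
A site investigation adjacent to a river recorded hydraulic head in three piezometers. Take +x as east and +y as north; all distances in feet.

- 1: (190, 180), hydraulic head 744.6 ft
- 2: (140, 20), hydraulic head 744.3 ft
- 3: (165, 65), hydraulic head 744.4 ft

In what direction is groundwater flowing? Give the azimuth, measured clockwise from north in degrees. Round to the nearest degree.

225°

Taking 1 as reference: 2−1 = (-50, -160, -0.3); 3−1 = (-25, -115, -0.2).
Solve a·Δx + b·Δy = Δh: det = (-50)·(-115) − (-25)·(-160) = 1750.
∂h/∂x = [(-0.3)·(-115) − (-0.2)·(-160)] / 1750 = +0.001429
∂h/∂y = [(-50)·(-0.2) − (-25)·(-0.3)] / 1750 = +0.001429
Flow direction (−∇h) has components (-0.001429 E, -0.001429 N).
Azimuth = atan2(E, N) = atan2(-0.001429, -0.001429) = 225.0° ≈ 225°.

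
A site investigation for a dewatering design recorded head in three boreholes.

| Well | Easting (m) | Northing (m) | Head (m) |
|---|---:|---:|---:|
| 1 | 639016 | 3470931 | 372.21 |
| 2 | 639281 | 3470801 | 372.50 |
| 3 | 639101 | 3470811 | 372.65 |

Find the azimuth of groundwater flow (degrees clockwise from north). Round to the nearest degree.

014°

Differences from 1: to 2 (Δx, Δy, Δh) = (265, -130, +0.29); to 3 = (85, -120, +0.44).
Solve a·Δx + b·Δy = Δh: det = 265·(-120) − 85·(-130) = -20750.
∂h/∂x = [(+0.29)·(-120) − (+0.44)·(-130)] / -20750 = -0.001080
∂h/∂y = [265·(+0.44) − 85·(+0.29)] / -20750 = -0.004431
Flow direction (−∇h) has components (+0.001080 E, +0.004431 N).
Azimuth = atan2(E, N) = atan2(+0.001080, +0.004431) = 13.7° ≈ 014°.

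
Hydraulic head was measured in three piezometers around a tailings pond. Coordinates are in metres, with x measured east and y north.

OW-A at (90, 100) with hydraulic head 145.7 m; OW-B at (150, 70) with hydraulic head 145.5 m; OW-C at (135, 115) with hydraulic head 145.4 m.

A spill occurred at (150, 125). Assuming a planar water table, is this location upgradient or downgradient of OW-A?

downgradient

With h = a·x + b·y + c and OW-A as origin, the differences give:
  60·a + (-30)·b = -0.2
  45·a + 15·b = -0.3
Eliminate b (×15 and ×(-30), subtract): 2250·a = -12.00 → a = ∂h/∂x = -0.005333
Back-substitute: b = ∂h/∂y = -0.004000.
Head at (150, 125) = 145.7 + (-0.005333)·(60) + (-0.004000)·(25) = 145.28 m.
That is lower than the 145.7 m at OW-A, so the point is downgradient.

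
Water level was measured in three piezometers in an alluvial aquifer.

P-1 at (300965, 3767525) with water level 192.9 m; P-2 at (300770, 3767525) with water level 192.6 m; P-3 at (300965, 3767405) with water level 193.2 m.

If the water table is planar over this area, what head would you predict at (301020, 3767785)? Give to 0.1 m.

192.3 m

∂h/∂x = (192.6 − 192.9) / (300770 − 300965) = +0.001538
∂h/∂y = (193.2 − 192.9) / (3767405 − 3767525) = -0.002500
h(301020, 3767785) = 192.9 + (+0.001538)·(55) + (-0.002500)·(260) = 192.9 +0.085 -0.650 = 192.335 m.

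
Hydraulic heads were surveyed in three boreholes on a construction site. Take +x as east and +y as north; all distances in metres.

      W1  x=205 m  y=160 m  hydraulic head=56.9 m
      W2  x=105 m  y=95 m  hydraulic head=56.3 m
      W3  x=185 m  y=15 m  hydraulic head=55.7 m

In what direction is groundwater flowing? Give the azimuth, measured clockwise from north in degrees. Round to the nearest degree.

Taking W1 as reference: W2−W1 = (-100, -65, -0.6); W3−W1 = (-20, -145, -1.2).
Determinant of the coordinate differences = (-100)·(-145) − (-20)·(-65) = 13200.
∂h/∂x = [(-0.6)·(-145) − (-1.2)·(-65)] / 13200 = +0.0006818
∂h/∂y = [(-100)·(-1.2) − (-20)·(-0.6)] / 13200 = +0.008182
Flow direction (−∇h) has components (-0.0006818 E, -0.008182 N).
Azimuth = atan2(E, N) = atan2(-0.0006818, -0.008182) = 184.8° ≈ 185°.

185°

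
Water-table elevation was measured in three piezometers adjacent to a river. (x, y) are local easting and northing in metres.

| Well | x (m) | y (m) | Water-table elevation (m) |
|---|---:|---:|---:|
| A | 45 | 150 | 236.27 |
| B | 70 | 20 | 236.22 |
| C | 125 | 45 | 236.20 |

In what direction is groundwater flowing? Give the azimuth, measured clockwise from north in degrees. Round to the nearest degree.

Taking A as reference: B−A = (25, -130, -0.05); C−A = (80, -105, -0.07).
Solve a·Δx + b·Δy = Δh: det = 25·(-105) − 80·(-130) = 7775.
∂h/∂x = [(-0.05)·(-105) − (-0.07)·(-130)] / 7775 = -0.0004952
∂h/∂y = [25·(-0.07) − 80·(-0.05)] / 7775 = +0.0002894
Flow direction (−∇h) has components (+0.0004952 E, -0.0002894 N).
Azimuth = atan2(E, N) = atan2(+0.0004952, -0.0002894) = 120.3° ≈ 120°.

120°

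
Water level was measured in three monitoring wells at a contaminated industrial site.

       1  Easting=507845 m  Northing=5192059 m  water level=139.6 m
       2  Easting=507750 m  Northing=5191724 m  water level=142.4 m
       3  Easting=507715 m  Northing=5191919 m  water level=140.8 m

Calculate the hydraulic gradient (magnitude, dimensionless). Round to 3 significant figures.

Differences from 1: to 2 (Δx, Δy, Δh) = (-95, -335, +2.8); to 3 = (-130, -140, +1.2).
Solve a·Δx + b·Δy = Δh: det = (-95)·(-140) − (-130)·(-335) = -30250.
∂h/∂x = [(+2.8)·(-140) − (+1.2)·(-335)] / -30250 = -0.0003306
∂h/∂y = [(-95)·(+1.2) − (-130)·(+2.8)] / -30250 = -0.008264
|∇h| = √(-0.0003306² + -0.008264²) = 0.008271

0.00827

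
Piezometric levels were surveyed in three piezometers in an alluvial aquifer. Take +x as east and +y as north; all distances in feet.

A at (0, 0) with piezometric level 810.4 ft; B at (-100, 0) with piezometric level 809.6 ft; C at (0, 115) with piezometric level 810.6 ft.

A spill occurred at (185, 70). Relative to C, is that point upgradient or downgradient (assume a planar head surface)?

upgradient

∂h/∂x = (809.6 − 810.4) / (-100 − 0) = +0.008000
∂h/∂y = (810.6 − 810.4) / (115 − 0) = +0.001739
Head at (185, 70) = 810.4 + (+0.008000)·(185) + (+0.001739)·(70) = 812.00 ft.
That is higher than the 810.6 ft at C, so the point is upgradient.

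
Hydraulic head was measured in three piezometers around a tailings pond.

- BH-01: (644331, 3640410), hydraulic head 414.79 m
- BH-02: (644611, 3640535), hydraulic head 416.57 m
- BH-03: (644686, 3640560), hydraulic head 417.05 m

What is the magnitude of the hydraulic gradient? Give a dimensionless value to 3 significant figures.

0.00654

Taking BH-01 as reference: BH-02−BH-01 = (280, 125, +1.78); BH-03−BH-01 = (355, 150, +2.26).
Determinant of the coordinate differences = 280·150 − 355·125 = -2375.
∂h/∂x = [(+1.78)·150 − (+2.26)·125] / -2375 = +0.006526
∂h/∂y = [280·(+2.26) − 355·(+1.78)] / -2375 = -0.0003789
|∇h| = √(0.006526² + -0.0003789²) = 0.006537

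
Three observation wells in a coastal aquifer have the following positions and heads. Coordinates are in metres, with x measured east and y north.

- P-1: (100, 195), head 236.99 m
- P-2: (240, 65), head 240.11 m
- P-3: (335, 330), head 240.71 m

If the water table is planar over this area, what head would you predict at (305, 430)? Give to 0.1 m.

Differences from P-1: to P-2 (Δx, Δy, Δh) = (140, -130, +3.12); to P-3 = (235, 135, +3.72).
Determinant of the coordinate differences = 140·135 − 235·(-130) = 49450.
∂h/∂x = [(+3.12)·135 − (+3.72)·(-130)] / 49450 = +0.01830
∂h/∂y = [140·(+3.72) − 235·(+3.12)] / 49450 = -0.004295
h(305, 430) = 236.99 + (+0.01830)·(205) + (-0.004295)·(235) = 236.99 +3.751 -1.009 = 239.732 m.

239.7 m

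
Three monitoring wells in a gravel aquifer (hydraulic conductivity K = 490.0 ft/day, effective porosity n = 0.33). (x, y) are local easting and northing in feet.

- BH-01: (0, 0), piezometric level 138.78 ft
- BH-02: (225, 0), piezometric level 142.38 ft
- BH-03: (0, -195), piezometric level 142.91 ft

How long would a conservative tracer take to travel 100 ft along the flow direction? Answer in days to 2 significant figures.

∂h/∂x = (142.38 − 138.78) / (225 − 0) = +0.01600
∂h/∂y = (142.91 − 138.78) / (-195 − 0) = -0.02118
|∇h| = √(0.01600² + -0.02118²) = 0.02654
Seepage velocity v = K·i/n = 490.0 × 0.02654 / 0.33 = 39.41 ft/day.
t = 100 / 39.41 = 2.537 days.

2.5 days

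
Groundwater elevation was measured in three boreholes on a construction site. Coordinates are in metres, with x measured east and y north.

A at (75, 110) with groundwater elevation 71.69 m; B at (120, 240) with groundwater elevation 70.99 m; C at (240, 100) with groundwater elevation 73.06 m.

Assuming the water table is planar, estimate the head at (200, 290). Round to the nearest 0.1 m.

71.2 m

Three-point gradient (reference A): Δ to B = (45, 130, -0.70), Δ to C = (165, -10, +1.37).
∂h/∂x = +0.007813, ∂h/∂y = -0.008089 (det = -21900).
h(200, 290) = 71.69 + (+0.007813)·(125) + (-0.008089)·(180) = 71.69 +0.977 -1.456 = 71.211 m.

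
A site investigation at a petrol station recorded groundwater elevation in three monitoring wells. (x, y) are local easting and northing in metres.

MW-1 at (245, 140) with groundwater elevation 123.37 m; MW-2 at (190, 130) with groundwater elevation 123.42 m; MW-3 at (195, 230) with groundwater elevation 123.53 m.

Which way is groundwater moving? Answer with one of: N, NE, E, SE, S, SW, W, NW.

SE

Differences from MW-1: to MW-2 (Δx, Δy, Δh) = (-55, -10, +0.05); to MW-3 = (-50, 90, +0.16).
Solve a·Δx + b·Δy = Δh: det = (-55)·90 − (-50)·(-10) = -5450.
∂h/∂x = [(+0.05)·90 − (+0.16)·(-10)] / -5450 = -0.001119
∂h/∂y = [(-55)·(+0.16) − (-50)·(+0.05)] / -5450 = +0.001156
Flow = −∇h = (+0.001119 east, -0.001156 north), which points southeast.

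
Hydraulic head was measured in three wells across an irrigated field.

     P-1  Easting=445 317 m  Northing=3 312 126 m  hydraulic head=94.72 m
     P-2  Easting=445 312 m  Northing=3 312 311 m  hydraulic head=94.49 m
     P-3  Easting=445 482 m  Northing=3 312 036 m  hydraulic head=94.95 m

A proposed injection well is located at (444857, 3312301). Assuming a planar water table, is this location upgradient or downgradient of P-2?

downgradient

Three-point gradient (reference P-1): Δ to P-2 = (-5, 185, -0.23), Δ to P-3 = (165, -90, +0.23).
∂h/∂x = +0.0007265, ∂h/∂y = -0.001224 (det = -30075).
Head at (444857, 3312301) = 94.72 + (+0.0007265)·(-460) + (-0.001224)·(175) = 94.17 m.
That is lower than the 94.49 m at P-2, so the point is downgradient.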